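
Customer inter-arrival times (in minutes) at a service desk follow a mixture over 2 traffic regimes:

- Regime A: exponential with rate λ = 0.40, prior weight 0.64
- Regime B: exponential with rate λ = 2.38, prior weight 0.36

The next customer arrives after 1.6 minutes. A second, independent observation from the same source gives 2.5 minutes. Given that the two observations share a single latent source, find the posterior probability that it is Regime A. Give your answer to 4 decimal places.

P(component k | x) = π_k·f_k(x) / marginal(x), where marginal(x) = Σ_j π_j·f_j(x).
Since both observations come from the same component, the likelihood for component k is f_k(x₁)·f_k(x₂).
  L_A = [0.40·e^(−0.40·1.6) = 0.40·e^(−0.6400) = 0.210917] × [0.147152] = 0.0310368
  L_B = [2.38·e^(−2.38·1.6) = 2.38·e^(−3.8080) = 0.0528182] × [0.0062019] = 0.000327573
Prior × likelihood for each component:
  π_A·L_A = 0.64 × 0.0310368 = 0.0198636
  π_B·L_B = 0.36 × 0.000327573 = 0.000117926
Normaliser: 0.0198636 + 0.000117926 = 0.0199815
P(Regime A | x) = 0.0198636 / 0.0199815 ≈ 0.9941

0.9941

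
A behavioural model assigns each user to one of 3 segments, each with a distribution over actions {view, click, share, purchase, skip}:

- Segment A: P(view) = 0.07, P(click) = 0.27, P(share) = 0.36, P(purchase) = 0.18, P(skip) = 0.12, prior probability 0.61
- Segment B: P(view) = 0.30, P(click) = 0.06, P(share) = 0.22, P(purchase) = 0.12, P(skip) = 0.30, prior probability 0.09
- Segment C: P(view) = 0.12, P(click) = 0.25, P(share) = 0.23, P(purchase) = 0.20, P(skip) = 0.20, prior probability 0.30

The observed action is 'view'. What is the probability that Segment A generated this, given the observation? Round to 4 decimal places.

P(component k | x) = π_k·f_k(x) / marginal(x), where marginal(x) = Σ_j π_j·f_j(x).
Categorical probabilities:
  f_A = 0.07
  f_B = 0.3
  f_C = 0.12
Multiply by the mixture weights:
  π_A·f_A = 0.61 × 0.07 = 0.0427
  π_B·f_B = 0.09 × 0.3 = 0.027
  π_C·f_C = 0.30 × 0.12 = 0.036
Denominator: 0.0427 + 0.027 + 0.036 = 0.1057
P(Segment A | 'view') ≈ 0.4040

0.4040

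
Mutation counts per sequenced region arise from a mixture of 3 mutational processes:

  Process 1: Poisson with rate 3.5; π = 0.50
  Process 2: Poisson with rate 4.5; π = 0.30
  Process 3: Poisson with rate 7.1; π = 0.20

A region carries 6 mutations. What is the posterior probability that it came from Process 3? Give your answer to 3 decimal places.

0.276

By Bayes' theorem, P(k | x) = π_k f_k(x) / Σ_j π_j f_j(x).
Poisson probabilities:
  L_1 = e^(−3.5)·3.5^6/6! = 0.0770983
  L_2 = e^(−4.5)·4.5^6/6! = 0.12812
  L_3 = e^(−7.1)·7.1^6/6! = 0.1468
Prior × likelihood for each component:
  π_1·L_1 = 0.50 × 0.0770983 = 0.0385492
  π_2·L_2 = 0.30 × 0.12812 = 0.038436
  π_3·L_3 = 0.20 × 0.1468 = 0.02936
Marginal: 0.0385492 + 0.038436 + 0.02936 = 0.106345
P(Process 3 | the observation) = 0.02936 / 0.106345 ≈ 0.276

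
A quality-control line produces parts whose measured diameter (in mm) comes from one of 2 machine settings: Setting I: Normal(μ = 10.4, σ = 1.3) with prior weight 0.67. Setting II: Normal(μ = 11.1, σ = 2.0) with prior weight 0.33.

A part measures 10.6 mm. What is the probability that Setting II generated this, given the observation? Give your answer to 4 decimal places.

0.2390

By Bayes' theorem, P(k | x) = π_k f_k(x) / Σ_j π_j f_j(x).
Normal densities:
  p_I = (1/(1.3·√(2π)))·exp(−(10.6−10.4)²/(2·1.3²)) = 0.306879·exp(-0.01183) = 0.303268
  p_II = (1/(2.0·√(2π)))·exp(−(10.6−11.1)²/(2·2.0²)) = 0.199471·exp(-0.03125) = 0.193334
Unnormalised posteriors:
  π_I·p_I = 0.67 × 0.303268 = 0.20319
  π_II·p_II = 0.33 × 0.193334 = 0.0638002
Normaliser: 0.20319 + 0.0638002 = 0.26699
Responsibility of Setting II: 0.0638002 / 0.26699 ≈ 0.2390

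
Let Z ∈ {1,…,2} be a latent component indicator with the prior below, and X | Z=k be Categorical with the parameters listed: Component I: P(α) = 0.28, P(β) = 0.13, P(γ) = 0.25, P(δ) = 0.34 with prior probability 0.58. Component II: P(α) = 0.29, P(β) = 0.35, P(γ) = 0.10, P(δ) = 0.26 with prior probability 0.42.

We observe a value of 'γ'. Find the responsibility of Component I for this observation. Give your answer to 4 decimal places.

0.7754

P(component k | x) = P(Z=k)·f_k(x) / marginal(x), where marginal(x) = Σ_j P(Z=j)·f_j(x).
Categorical probabilities:
  f_I = 0.25
  f_II = 0.1
Unnormalised posteriors:
  P(Z=I)·f_I = 0.58 × 0.25 = 0.145
  P(Z=II)·f_II = 0.42 × 0.1 = 0.042
Sum: 0.145 + 0.042 = 0.187
So the posterior for Component I is 0.145 / 0.187 ≈ 0.7754.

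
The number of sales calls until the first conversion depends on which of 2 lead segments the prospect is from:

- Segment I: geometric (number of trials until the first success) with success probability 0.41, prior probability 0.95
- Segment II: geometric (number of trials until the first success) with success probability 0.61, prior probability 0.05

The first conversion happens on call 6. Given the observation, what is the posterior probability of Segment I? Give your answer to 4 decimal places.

0.9902

The responsibility of component k is P(Z=k) f_k(x) divided by Σ_j P(Z=j) f_j(x).
Evaluate each component's likelihood at the observed value:
  p_I = 0.0293119
  p_II = 0.00550368
Prior × likelihood for each component:
  P(Z=I)·p_I = 0.95 × 0.0293119 = 0.0278463
  P(Z=II)·p_II = 0.05 × 0.00550368 = 0.000275184
Evidence: 0.0278463 + 0.000275184 = 0.0281215
P(Segment I | the observation) ≈ 0.9902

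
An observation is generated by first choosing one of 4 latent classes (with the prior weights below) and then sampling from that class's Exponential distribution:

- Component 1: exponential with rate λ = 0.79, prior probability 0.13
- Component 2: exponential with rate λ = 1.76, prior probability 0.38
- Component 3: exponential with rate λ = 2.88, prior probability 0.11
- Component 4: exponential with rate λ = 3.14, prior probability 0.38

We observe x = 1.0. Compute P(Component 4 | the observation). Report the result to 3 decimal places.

0.223

The responsibility of component k is π_k f_k(x) divided by Σ_j π_j f_j(x).
Evaluate each component's likelihood at the observed value:
  f_1 = 0.358537
  f_2 = 0.302799
  f_3 = 0.161668
  f_4 = 0.135908
Multiply by the mixture weights:
  π_1·f_1 = 0.13 × 0.358537 = 0.0466099
  π_2·f_2 = 0.38 × 0.302799 = 0.115064
  π_3·f_3 = 0.11 × 0.161668 = 0.0177835
  π_4·f_4 = 0.38 × 0.135908 = 0.051645
Sum: 0.0466099 + 0.115064 + 0.0177835 + 0.051645 = 0.231102
Responsibility of Component 4: 0.051645 / 0.231102 ≈ 0.223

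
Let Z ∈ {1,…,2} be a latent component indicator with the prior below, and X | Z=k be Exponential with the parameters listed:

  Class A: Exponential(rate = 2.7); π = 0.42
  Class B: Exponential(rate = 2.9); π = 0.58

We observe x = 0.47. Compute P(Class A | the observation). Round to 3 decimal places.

P(component k | x) = w_k·f_k(x) / marginal(x), where marginal(x) = Σ_j w_j·f_j(x).
Evaluate each component's likelihood at the observed value:
  p_A = 2.7·e^(−2.7·0.47) = 2.7·e^(−1.2690) = 0.759004
  p_B = 2.9·e^(−2.9·0.47) = 2.9·e^(−1.3630) = 0.742087
Unnormalised posteriors:
  w_A·p_A = 0.42 × 0.759004 = 0.318782
  w_B·p_B = 0.58 × 0.742087 = 0.43041
Normaliser: 0.318782 + 0.43041 = 0.749192
Responsibility of Class A: 0.318782 / 0.749192 ≈ 0.426

0.426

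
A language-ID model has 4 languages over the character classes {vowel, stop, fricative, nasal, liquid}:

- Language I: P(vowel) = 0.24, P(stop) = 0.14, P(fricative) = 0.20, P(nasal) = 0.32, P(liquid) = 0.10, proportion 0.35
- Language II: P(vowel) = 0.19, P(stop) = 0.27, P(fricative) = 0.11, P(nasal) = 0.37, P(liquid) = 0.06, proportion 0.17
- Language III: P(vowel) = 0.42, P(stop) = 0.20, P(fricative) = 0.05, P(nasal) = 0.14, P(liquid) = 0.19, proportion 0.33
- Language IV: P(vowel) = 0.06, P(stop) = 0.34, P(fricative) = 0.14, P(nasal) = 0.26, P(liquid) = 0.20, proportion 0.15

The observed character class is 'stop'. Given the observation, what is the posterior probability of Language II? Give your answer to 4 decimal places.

0.2166

Posterior ∝ prior × likelihood, so P(k | x) ∝ π_k f_k(x); normalise over all components.
Categorical probabilities:
  L_I = P(stop | comp) = 0.14
  L_II = P(stop | comp) = 0.27
  L_III = P(stop | comp) = 0.20
  L_IV = P(stop | comp) = 0.34
Unnormalised posteriors:
  π_I·L_I = 0.35 × 0.14 = 0.049
  π_II·L_II = 0.17 × 0.27 = 0.0459
  π_III·L_III = 0.33 × 0.2 = 0.066
  π_IV·L_IV = 0.15 × 0.34 = 0.051
Sum: 0.049 + 0.0459 + 0.066 + 0.051 = 0.2119
P(Language II | data) ≈ 0.2166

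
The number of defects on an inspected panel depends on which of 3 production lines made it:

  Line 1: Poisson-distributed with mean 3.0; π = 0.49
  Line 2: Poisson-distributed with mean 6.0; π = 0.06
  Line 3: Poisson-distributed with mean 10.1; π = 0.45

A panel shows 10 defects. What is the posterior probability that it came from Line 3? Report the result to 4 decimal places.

Apply Bayes' rule: the posterior for each component is proportional to its prior times its likelihood at x.
Component likelihoods at x = 10 defects:
  p_1 = e^(−3.0)·3.0^10/10! = 0.000810151
  p_2 = e^(−6.0)·6.0^10/10! = 0.0413031
  p_3 = e^(−10.1)·10.1^10/10! = 0.125048
Weight by the priors:
  π_1·p_1 = 0.49 × 0.000810151 = 0.000396974
  π_2·p_2 = 0.06 × 0.0413031 = 0.00247819
  π_3·p_3 = 0.45 × 0.125048 = 0.0562716
Denominator: 0.000396974 + 0.00247819 + 0.0562716 = 0.0591467
P(Line 3 | 10 defects) = 0.0562716 / 0.0591467 ≈ 0.9514

0.9514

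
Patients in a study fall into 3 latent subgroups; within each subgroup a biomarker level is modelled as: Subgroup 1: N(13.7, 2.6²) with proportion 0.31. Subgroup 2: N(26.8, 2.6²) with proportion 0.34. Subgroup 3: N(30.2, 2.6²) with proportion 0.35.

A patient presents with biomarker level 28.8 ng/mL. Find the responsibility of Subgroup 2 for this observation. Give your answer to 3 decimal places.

0.455

Posterior ∝ prior × likelihood, so P(k | x) ∝ π_k f_k(x); normalise over all components.
Evaluate each component's likelihood at the observed value:
  p_1 = 7.27301e-09
  p_2 = 0.114142
  p_3 = 0.132732
Multiply by the mixture weights:
  π_1·p_1 = 0.31 × 7.27301e-09 = 2.25463e-09
  π_2·p_2 = 0.34 × 0.114142 = 0.0388084
  π_3·p_3 = 0.35 × 0.132732 = 0.0464563
Marginal: 2.25463e-09 + 0.0388084 + 0.0464563 = 0.0852648
Responsibility of Subgroup 2: 0.0388084 / 0.0852648 ≈ 0.455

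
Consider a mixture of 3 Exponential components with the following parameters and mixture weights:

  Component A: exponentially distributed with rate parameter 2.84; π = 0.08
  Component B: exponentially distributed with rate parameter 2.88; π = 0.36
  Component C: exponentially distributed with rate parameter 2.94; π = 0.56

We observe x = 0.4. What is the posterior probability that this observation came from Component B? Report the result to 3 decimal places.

0.361

P(component k | x) = w_k·f_k(x) / marginal(x), where marginal(x) = Σ_j w_j·f_j(x).
Component likelihoods at x = 0.4:
  L_A = 2.84·e^(−2.84·0.4) = 2.84·e^(−1.1360) = 0.911926
  L_B = 2.88·e^(−2.88·0.4) = 2.88·e^(−1.1520) = 0.910092
  L_C = 2.94·e^(−2.94·0.4) = 2.94·e^(−1.1760) = 0.90702
Weight by the priors:
  w_A·L_A = 0.08 × 0.911926 = 0.0729541
  w_B·L_B = 0.36 × 0.910092 = 0.327633
  w_C·L_C = 0.56 × 0.90702 = 0.507931
Marginal: 0.0729541 + 0.327633 + 0.507931 = 0.908519
So the posterior for Component B is 0.327633 / 0.908519 ≈ 0.361.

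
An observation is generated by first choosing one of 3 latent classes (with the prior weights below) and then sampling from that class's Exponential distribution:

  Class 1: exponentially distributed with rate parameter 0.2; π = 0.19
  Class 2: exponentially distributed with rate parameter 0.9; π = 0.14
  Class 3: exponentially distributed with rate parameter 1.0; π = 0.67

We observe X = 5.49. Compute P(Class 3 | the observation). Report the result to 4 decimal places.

0.1692

Apply Bayes' rule: the posterior for each component is proportional to its prior times its likelihood at x.
Exponential densities:
  L_1 = 0.0667075
  L_2 = 0.0064327
  L_3 = 0.00412784
Unnormalised posteriors:
  w_1·L_1 = 0.19 × 0.0667075 = 0.0126744
  w_2·L_2 = 0.14 × 0.0064327 = 0.000900578
  w_3·L_3 = 0.67 × 0.00412784 = 0.00276566
Marginal: 0.0126744 + 0.000900578 + 0.00276566 = 0.0163407
So the posterior for Class 3 is 0.00276566 / 0.0163407 ≈ 0.1692.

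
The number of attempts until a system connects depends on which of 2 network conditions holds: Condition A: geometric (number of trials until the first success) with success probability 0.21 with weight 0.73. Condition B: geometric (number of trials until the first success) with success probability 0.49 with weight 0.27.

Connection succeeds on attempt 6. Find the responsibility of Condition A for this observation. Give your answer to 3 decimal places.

0.912

The responsibility of component k is P(Z=k) f_k(x) divided by Σ_j P(Z=j) f_j(x).
Component likelihoods at x = 6:
  L_A = 0.21·(1−0.21)^5 = 0.21·0.307706 = 0.0646182
  L_B = 0.49·(1−0.49)^5 = 0.49·0.0345025 = 0.0169062
Unnormalised posteriors:
  P(Z=A)·L_A = 0.73 × 0.0646182 = 0.0471713
  P(Z=B)·L_B = 0.27 × 0.0169062 = 0.00456468
Sum: 0.0471713 + 0.00456468 = 0.051736
P(Condition A | 6) = 0.0471713 / 0.051736 ≈ 0.912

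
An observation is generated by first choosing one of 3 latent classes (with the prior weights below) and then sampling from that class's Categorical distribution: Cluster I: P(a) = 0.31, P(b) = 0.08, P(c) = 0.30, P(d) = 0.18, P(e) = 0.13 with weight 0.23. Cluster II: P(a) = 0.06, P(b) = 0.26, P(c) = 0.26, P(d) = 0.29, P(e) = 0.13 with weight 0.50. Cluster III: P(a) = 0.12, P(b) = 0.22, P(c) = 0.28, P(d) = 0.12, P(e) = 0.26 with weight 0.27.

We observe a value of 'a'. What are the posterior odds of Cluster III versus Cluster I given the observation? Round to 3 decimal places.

0.454

Since P(k|x) ∝ π_k f_k(x), the posterior odds are π_i f_i(x) / (π_j f_j(x)).
Evaluate each component's likelihood at the observed value:
  p_I = 0.31
  p_II = 0.06
  p_III = 0.12
Posterior odds = (π_III·p_III) / (π_I·p_I) = (0.27·0.12) / (0.23·0.31) = 0.0324 / 0.0713 ≈ 0.454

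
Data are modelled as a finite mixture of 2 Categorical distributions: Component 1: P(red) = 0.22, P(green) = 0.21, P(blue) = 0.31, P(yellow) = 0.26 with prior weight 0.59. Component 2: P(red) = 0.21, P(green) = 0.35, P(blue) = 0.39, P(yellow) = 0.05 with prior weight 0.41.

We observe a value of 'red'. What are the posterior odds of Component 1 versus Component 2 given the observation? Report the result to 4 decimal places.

1.5075

Only the two components matter; the odds are (w_i f_i(x)) / (w_j f_j(x)).
Component likelihoods at x = 'red':
  f_1 = 0.22
  f_2 = 0.21
Odds = (0.59/0.41) × (0.22/0.21) = 1.43902 × 1.04762 ≈ 1.5075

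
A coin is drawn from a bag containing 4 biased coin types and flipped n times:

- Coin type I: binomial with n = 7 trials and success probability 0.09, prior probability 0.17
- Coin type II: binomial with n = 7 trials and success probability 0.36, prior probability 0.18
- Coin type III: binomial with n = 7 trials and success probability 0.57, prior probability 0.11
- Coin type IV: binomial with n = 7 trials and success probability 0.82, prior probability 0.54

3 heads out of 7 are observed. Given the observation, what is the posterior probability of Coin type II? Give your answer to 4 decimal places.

The responsibility of component k is π_k f_k(x) divided by Σ_j π_j f_j(x).
Evaluate each component's likelihood at the observed value:
  L_I = 0.0174969
  L_II = 0.273965
  L_III = 0.221598
  L_IV = 0.0202581
Unnormalised posteriors:
  π_I·L_I = 0.17 × 0.0174969 = 0.00297447
  π_II·L_II = 0.18 × 0.273965 = 0.0493137
  π_III·L_III = 0.11 × 0.221598 = 0.0243758
  π_IV·L_IV = 0.54 × 0.0202581 = 0.0109394
Marginal: 0.00297447 + 0.0493137 + 0.0243758 + 0.0109394 = 0.0876034
So the posterior for Coin type II is 0.0493137 / 0.0876034 ≈ 0.5629.

0.5629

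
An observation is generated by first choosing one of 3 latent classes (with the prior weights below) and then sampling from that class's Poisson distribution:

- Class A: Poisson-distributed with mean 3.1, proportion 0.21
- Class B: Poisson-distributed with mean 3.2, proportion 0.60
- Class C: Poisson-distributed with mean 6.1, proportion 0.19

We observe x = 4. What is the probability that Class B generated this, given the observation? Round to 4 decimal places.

0.6366

P(component k | x) = π_k·f_k(x) / marginal(x), where marginal(x) = Σ_j π_j·f_j(x).
Poisson probabilities:
  p_A = 0.17335
  p_B = 0.178093
  p_C = 0.129393
Prior × likelihood for each component:
  π_A·p_A = 0.21 × 0.17335 = 0.0364034
  π_B·p_B = 0.60 × 0.178093 = 0.106856
  π_C·p_C = 0.19 × 0.129393 = 0.0245847
Evidence: 0.0364034 + 0.106856 + 0.0245847 = 0.167844
Responsibility of Class B: 0.106856 / 0.167844 ≈ 0.6366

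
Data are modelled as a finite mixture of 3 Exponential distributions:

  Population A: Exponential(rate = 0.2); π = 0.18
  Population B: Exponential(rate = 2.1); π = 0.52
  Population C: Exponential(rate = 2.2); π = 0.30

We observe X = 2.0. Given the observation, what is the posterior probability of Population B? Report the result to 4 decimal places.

0.3369

By Bayes' theorem, P(k | x) = π_k f_k(x) / Σ_j π_j f_j(x).
Exponential densities:
  p_A = 0.2·e^(−0.2·2.0) = 0.2·e^(−0.4000) = 0.134064
  p_B = 2.1·e^(−2.1·2.0) = 2.1·e^(−4.2000) = 0.0314907
  p_C = 2.2·e^(−2.2·2.0) = 2.2·e^(−4.4000) = 0.0270101
Prior × likelihood for each component:
  π_A·p_A = 0.18 × 0.134064 = 0.0241315
  π_B·p_B = 0.52 × 0.0314907 = 0.0163752
  π_C·p_C = 0.30 × 0.0270101 = 0.00810304
Denominator: 0.0241315 + 0.0163752 + 0.00810304 = 0.0486097
P(Population B | the observation) ≈ 0.3369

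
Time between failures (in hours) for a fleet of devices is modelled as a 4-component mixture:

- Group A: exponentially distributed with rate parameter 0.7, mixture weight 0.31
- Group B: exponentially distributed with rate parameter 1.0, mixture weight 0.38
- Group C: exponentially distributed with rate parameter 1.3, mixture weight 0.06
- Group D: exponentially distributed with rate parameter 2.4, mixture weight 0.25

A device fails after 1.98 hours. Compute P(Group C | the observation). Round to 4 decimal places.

Posterior ∝ prior × likelihood, so P(k | x) ∝ π_k f_k(x); normalise over all components.
Evaluate each component's likelihood at the observed value:
  f_A = 0.175052
  f_B = 0.138069
  f_C = 0.099099
  f_D = 0.0207226
Weight by the priors:
  π_A·f_A = 0.31 × 0.175052 = 0.054266
  π_B·f_B = 0.38 × 0.138069 = 0.0524663
  π_C·f_C = 0.06 × 0.099099 = 0.00594594
  π_D·f_D = 0.25 × 0.0207226 = 0.00518065
Evidence: 0.054266 + 0.0524663 + 0.00594594 + 0.00518065 = 0.117859
P(Group C | 1.98 hours) ≈ 0.0504

0.0504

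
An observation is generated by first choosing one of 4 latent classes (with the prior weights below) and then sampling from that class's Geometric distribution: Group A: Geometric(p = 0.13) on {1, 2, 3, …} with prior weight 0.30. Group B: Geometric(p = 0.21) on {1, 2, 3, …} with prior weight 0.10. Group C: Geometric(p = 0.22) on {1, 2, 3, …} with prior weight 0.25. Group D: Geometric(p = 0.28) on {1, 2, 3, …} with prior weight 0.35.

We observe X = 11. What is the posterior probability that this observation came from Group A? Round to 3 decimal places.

P(component k | x) = π_k·f_k(x) / marginal(x), where marginal(x) = Σ_j π_j·f_j(x).
Component likelihoods at x = 11:
  f_A = 0.13·(1−0.13)^10 = 0.13·0.248423 = 0.032295
  f_B = 0.21·(1−0.21)^10 = 0.21·0.0946828 = 0.0198834
  f_C = 0.22·(1−0.22)^10 = 0.22·0.0833578 = 0.0183387
  f_D = 0.28·(1−0.28)^10 = 0.28·0.0374391 = 0.0104829
Prior × likelihood for each component:
  π_A·f_A = 0.30 × 0.032295 = 0.00968851
  π_B·f_B = 0.10 × 0.0198834 = 0.00198834
  π_C·f_C = 0.25 × 0.0183387 = 0.00458468
  π_D·f_D = 0.35 × 0.0104829 = 0.00366903
Denominator: 0.00968851 + 0.00198834 + 0.00458468 + 0.00366903 = 0.0199306
So the posterior for Group A is 0.00968851 / 0.0199306 ≈ 0.486.

0.486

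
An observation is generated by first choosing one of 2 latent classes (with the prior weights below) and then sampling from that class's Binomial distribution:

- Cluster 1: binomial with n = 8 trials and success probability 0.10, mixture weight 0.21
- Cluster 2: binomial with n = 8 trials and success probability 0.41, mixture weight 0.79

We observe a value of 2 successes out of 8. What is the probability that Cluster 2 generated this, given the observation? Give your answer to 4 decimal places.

P(component k | x) = w_k·f_k(x) / marginal(x), where marginal(x) = Σ_j w_j·f_j(x).
Component likelihoods at x = 2 successes out of 8:
  L_1 = C(8,2)·0.10^2·0.90^6 = 28·0.01·0.531441 = 0.148803
  L_2 = C(8,2)·0.41^2·0.59^6 = 28·0.1681·0.0421805 = 0.198535
Unnormalised posteriors:
  w_1·L_1 = 0.21 × 0.148803 = 0.0312487
  w_2·L_2 = 0.79 × 0.198535 = 0.156843
Denominator: 0.0312487 + 0.156843 = 0.188092
P(Cluster 2 | 2 successes out of 8) = 0.156843 / 0.188092 ≈ 0.8339

0.8339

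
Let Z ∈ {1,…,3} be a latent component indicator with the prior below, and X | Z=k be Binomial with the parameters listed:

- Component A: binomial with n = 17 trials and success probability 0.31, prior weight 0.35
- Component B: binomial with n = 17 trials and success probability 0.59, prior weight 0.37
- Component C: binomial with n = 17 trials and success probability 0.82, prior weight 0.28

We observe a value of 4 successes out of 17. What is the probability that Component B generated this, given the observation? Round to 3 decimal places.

0.016

By Bayes' theorem, P(k | x) = π_k f_k(x) / Σ_j π_j f_j(x).
Evaluate each component's likelihood at the observed value:
  f_A = C(17,4)·0.31^4·0.69^13 = 2380·0.00923521·0.00803597 = 0.176629
  f_B = C(17,4)·0.59^4·0.41^13 = 2380·0.121174·9.25103e-06 = 0.00266793
  f_C = C(17,4)·0.82^4·0.18^13 = 2380·0.452122·2.0823e-10 = 2.24065e-07
Multiply by the mixture weights:
  π_A·f_A = 0.35 × 0.176629 = 0.0618201
  π_B·f_B = 0.37 × 0.00266793 = 0.000987136
  π_C·f_C = 0.28 × 2.24065e-07 = 6.27383e-08
Normaliser: 0.0618201 + 0.000987136 + 6.27383e-08 = 0.0628073
So the posterior for Component B is 0.000987136 / 0.0628073 ≈ 0.016.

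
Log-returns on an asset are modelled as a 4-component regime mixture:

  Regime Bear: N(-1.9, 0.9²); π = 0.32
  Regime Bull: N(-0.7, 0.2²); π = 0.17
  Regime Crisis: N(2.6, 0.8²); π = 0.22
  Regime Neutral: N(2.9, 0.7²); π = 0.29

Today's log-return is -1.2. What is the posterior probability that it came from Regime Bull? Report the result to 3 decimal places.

0.124

By Bayes' theorem, P(k | x) = P(Z=k) f_k(x) / Σ_j P(Z=j) f_j(x).
Normal densities:
  f_Bear = 0.327572
  f_Bull = 0.0876415
  f_Crisis = 6.28688e-06
  f_Neutral = 2.02457e-08
Weight by the priors:
  P(Z=Bear)·f_Bear = 0.32 × 0.327572 = 0.104823
  P(Z=Bull)·f_Bull = 0.17 × 0.0876415 = 0.0148991
  P(Z=Crisis)·f_Crisis = 0.22 × 6.28688e-06 = 1.38311e-06
  P(Z=Neutral)·f_Neutral = 0.29 × 2.02457e-08 = 5.87124e-09
Marginal: 0.104823 + 0.0148991 + 1.38311e-06 + 5.87124e-09 = 0.119724
P(Regime Bull | data) ≈ 0.124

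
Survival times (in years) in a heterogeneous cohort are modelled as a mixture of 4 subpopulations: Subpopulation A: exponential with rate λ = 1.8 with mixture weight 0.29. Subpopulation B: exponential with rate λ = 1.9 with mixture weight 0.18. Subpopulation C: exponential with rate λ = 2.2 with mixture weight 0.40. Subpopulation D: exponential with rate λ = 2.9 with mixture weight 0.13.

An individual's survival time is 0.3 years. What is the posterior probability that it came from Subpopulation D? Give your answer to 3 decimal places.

0.142

The responsibility of component k is π_k f_k(x) divided by Σ_j π_j f_j(x).
Exponential densities:
  L_A = 1.8·e^(−1.8·0.3) = 1.8·e^(−0.5400) = 1.04895
  L_B = 1.9·e^(−1.9·0.3) = 1.9·e^(−0.5700) = 1.0745
  L_C = 2.2·e^(−2.2·0.3) = 2.2·e^(−0.6600) = 1.13707
  L_D = 2.9·e^(−2.9·0.3) = 2.9·e^(−0.8700) = 1.21496
Unnormalised posteriors:
  π_A·L_A = 0.29 × 1.04895 = 0.304195
  π_B·L_B = 0.18 × 1.0745 = 0.19341
  π_C·L_C = 0.40 × 1.13707 = 0.454829
  π_D·L_D = 0.13 × 1.21496 = 0.157945
Evidence: 0.304195 + 0.19341 + 0.454829 + 0.157945 = 1.11038
Responsibility of Subpopulation D: 0.157945 / 1.11038 ≈ 0.142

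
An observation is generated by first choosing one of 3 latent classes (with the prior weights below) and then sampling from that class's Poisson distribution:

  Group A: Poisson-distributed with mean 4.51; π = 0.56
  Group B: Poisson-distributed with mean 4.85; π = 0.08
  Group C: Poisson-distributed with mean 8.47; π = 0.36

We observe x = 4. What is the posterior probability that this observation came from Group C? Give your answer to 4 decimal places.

By Bayes' theorem, P(k | x) = π_k f_k(x) / Σ_j π_j f_j(x).
Poisson probabilities:
  p_A = e^(−4.51)·4.51^4/4! = 0.189595
  p_B = e^(−4.85)·4.85^4/4! = 0.180479
  p_C = e^(−8.47)·8.47^4/4! = 0.0449623
Unnormalised posteriors:
  π_A·p_A = 0.56 × 0.189595 = 0.106173
  π_B·p_B = 0.08 × 0.180479 = 0.0144383
  π_C·p_C = 0.36 × 0.0449623 = 0.0161864
Marginal: 0.106173 + 0.0144383 + 0.0161864 = 0.136798
P(Group C | the observation) ≈ 0.1183

0.1183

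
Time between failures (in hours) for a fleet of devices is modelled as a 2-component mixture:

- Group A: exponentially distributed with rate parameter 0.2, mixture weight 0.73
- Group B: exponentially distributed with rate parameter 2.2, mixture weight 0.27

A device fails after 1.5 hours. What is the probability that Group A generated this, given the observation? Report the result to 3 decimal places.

The responsibility of component k is w_k f_k(x) divided by Σ_j w_j f_j(x).
Component likelihoods at x = 1.5 hours:
  L_A = 0.2·e^(−0.2·1.5) = 0.2·e^(−0.3000) = 0.148164
  L_B = 2.2·e^(−2.2·1.5) = 2.2·e^(−3.3000) = 0.081143
Multiply by the mixture weights:
  w_A·L_A = 0.73 × 0.148164 = 0.108159
  w_B·L_B = 0.27 × 0.081143 = 0.0219086
Denominator: 0.108159 + 0.0219086 = 0.130068
Responsibility of Group A: 0.108159 / 0.130068 ≈ 0.832

0.832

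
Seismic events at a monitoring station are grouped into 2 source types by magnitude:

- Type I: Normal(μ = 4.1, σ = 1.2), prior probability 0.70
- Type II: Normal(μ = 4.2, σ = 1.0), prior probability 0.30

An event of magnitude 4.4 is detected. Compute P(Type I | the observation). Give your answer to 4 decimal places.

0.6578

Apply Bayes' rule: the posterior for each component is proportional to its prior times its likelihood at x.
Normal densities:
  p_I = (1/(1.2·√(2π)))·exp(−(4.4−4.1)²/(2·1.2²)) = 0.332452·exp(-0.03125) = 0.322223
  p_II = (1/(1.0·√(2π)))·exp(−(4.4−4.2)²/(2·1.0²)) = 0.398942·exp(-0.02000) = 0.391043
Multiply by the mixture weights:
  P(Z=I)·p_I = 0.70 × 0.322223 = 0.225556
  P(Z=II)·p_II = 0.30 × 0.391043 = 0.117313
Marginal: 0.225556 + 0.117313 = 0.342869
P(Type I | data) ≈ 0.6578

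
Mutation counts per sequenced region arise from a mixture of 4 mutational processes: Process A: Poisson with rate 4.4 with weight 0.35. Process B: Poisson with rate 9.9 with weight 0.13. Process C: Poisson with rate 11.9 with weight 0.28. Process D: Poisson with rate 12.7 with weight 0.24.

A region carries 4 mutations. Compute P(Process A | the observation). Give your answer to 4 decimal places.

The responsibility of component k is π_k f_k(x) divided by Σ_j π_j f_j(x).
Poisson probabilities:
  L_A = e^(−4.4)·4.4^4/4! = 0.191736
  L_B = e^(−9.9)·9.9^4/4! = 0.0200823
  L_C = e^(−11.9)·11.9^4/4! = 0.00567378
  L_D = e^(−12.7)·12.7^4/4! = 0.00330722
Weight by the priors:
  π_A·L_A = 0.35 × 0.191736 = 0.0671076
  π_B·L_B = 0.13 × 0.0200823 = 0.0026107
  π_C·L_C = 0.28 × 0.00567378 = 0.00158866
  π_D·L_D = 0.24 × 0.00330722 = 0.000793734
Marginal: 0.0671076 + 0.0026107 + 0.00158866 + 0.000793734 = 0.0721007
So the posterior for Process A is 0.0671076 / 0.0721007 ≈ 0.9307.

0.9307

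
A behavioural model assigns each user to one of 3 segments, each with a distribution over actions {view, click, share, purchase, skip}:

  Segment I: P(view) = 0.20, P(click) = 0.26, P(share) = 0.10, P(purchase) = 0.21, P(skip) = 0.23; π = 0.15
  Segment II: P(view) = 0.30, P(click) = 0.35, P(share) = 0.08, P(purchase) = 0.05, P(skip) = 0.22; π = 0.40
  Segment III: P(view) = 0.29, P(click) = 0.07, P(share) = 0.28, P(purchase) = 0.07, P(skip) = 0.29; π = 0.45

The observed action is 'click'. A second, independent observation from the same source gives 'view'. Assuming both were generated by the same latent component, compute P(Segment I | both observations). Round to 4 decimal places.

0.1323

By Bayes' theorem, P(k | x) = P(Z=k) f_k(x) / Σ_j P(Z=j) f_j(x).
Since both observations come from the same component, the likelihood for component k is f_k(x₁)·f_k(x₂).
  f_I = [P(click | comp) = 0.26] × [0.2] = 0.052
  f_II = [P(click | comp) = 0.35] × [0.3] = 0.105
  f_III = [P(click | comp) = 0.07] × [0.29] = 0.0203
Prior × likelihood for each component:
  P(Z=I)·f_I = 0.15 × 0.052 = 0.0078
  P(Z=II)·f_II = 0.40 × 0.105 = 0.042
  P(Z=III)·f_III = 0.45 × 0.0203 = 0.009135
Denominator: 0.0078 + 0.042 + 0.009135 = 0.058935
Responsibility of Segment I: 0.0078 / 0.058935 ≈ 0.1323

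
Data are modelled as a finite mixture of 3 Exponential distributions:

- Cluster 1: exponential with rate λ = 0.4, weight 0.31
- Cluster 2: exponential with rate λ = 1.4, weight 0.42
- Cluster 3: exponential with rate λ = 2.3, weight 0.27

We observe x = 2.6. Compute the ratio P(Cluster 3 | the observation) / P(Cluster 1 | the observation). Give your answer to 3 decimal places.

Only the two components matter; the odds are (w_i f_i(x)) / (w_j f_j(x)).
Exponential densities:
  p_1 = 0.141382
  p_2 = 0.0367533
  p_3 = 0.0058163
Odds = (0.27/0.31) × (0.0058163/0.141382) = 0.870968 × 0.0411389 ≈ 0.036

0.036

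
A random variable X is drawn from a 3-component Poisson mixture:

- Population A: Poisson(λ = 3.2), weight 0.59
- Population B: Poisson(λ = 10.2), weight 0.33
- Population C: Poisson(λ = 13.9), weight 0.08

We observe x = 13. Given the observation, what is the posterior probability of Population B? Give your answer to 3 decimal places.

Posterior ∝ prior × likelihood, so P(k | x) ∝ P(Z=k) f_k(x); normalise over all components.
Poisson probabilities:
  p_A = e^(−3.2)·3.2^13/13! = 2.41506e-05
  p_B = e^(−10.2)·10.2^13/13! = 0.0772179
  p_C = e^(−13.9)·13.9^13/13! = 0.106713
Prior × likelihood for each component:
  P(Z=A)·p_A = 0.59 × 2.41506e-05 = 1.42488e-05
  P(Z=B)·p_B = 0.33 × 0.0772179 = 0.0254819
  P(Z=C)·p_C = 0.08 × 0.106713 = 0.00853707
Sum: 1.42488e-05 + 0.0254819 + 0.00853707 = 0.0340332
So the posterior for Population B is 0.0254819 / 0.0340332 ≈ 0.749.

0.749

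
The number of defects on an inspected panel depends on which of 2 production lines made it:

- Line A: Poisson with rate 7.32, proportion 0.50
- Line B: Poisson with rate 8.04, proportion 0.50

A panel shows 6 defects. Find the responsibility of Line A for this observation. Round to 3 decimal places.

0.539

By Bayes' theorem, P(k | x) = P(Z=k) f_k(x) / Σ_j P(Z=j) f_j(x).
Evaluate each component's likelihood at the observed value:
  L_A = e^(−7.32)·7.32^6/6! = 0.141481
  L_B = e^(−8.04)·8.04^6/6! = 0.120914
Weight by the priors:
  P(Z=A)·L_A = 0.50 × 0.141481 = 0.0707405
  P(Z=B)·L_B = 0.50 × 0.120914 = 0.0604569
Denominator: 0.0707405 + 0.0604569 = 0.131197
So the posterior for Line A is 0.0707405 / 0.131197 ≈ 0.539.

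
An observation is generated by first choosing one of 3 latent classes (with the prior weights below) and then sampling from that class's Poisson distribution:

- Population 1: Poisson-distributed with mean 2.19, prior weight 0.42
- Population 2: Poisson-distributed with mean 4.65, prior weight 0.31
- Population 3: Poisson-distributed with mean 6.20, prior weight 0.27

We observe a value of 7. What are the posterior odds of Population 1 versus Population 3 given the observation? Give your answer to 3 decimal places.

0.059

Posterior odds = (w_i f_i(x)) / (w_j f_j(x)); the normalising sum cancels.
Poisson probabilities:
  L_1 = e^(−2.19)·2.19^7/7! = 0.00536504
  L_2 = e^(−4.65)·4.65^7/7! = 0.0891807
  L_3 = e^(−6.20)·6.20^7/7! = 0.141803
Posterior odds = (w_1·L_1) / (w_3·L_3) = (0.42·0.00536504) / (0.27·0.141803) = 0.00225332 / 0.0382868 ≈ 0.059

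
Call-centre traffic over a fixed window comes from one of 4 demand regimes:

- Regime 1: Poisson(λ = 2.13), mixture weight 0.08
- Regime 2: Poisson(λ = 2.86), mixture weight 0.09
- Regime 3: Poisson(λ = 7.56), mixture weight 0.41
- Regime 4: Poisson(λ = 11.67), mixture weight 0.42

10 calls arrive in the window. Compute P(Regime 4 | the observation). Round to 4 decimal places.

0.5632

The responsibility of component k is π_k f_k(x) divided by Σ_j π_j f_j(x).
Poisson probabilities:
  L_1 = e^(−2.13)·2.13^10/10! = 6.29486e-05
  L_2 = e^(−2.86)·2.86^10/10! = 0.00057785
  L_3 = e^(−7.56)·7.56^10/10! = 0.0875364
  L_4 = e^(−11.67)·11.67^10/10! = 0.110339
Weight by the priors:
  π_1·L_1 = 0.08 × 6.29486e-05 = 5.03588e-06
  π_2·L_2 = 0.09 × 0.00057785 = 5.20065e-05
  π_3·L_3 = 0.41 × 0.0875364 = 0.0358899
  π_4·L_4 = 0.42 × 0.110339 = 0.0463424
Normaliser: 5.03588e-06 + 5.20065e-05 + 0.0358899 + 0.0463424 = 0.0822893
P(Regime 4 | 10 calls) ≈ 0.5632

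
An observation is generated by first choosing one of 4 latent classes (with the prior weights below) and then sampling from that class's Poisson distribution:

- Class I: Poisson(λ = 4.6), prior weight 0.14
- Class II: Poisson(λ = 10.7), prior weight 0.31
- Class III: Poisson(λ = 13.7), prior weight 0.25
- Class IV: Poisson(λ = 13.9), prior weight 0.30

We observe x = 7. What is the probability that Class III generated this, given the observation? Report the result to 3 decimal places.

Posterior ∝ prior × likelihood, so P(k | x) ∝ P(Z=k) f_k(x); normalise over all components.
Evaluate each component's likelihood at the observed value:
  p_I = e^(−4.6)·4.6^7/7! = 0.08692
  p_II = e^(−10.7)·10.7^7/7! = 0.0718298
  p_III = e^(−13.7)·13.7^7/7! = 0.0201734
  p_IV = e^(−13.9)·13.9^7/7! = 0.0182802
Multiply by the mixture weights:
  P(Z=I)·p_I = 0.14 × 0.08692 = 0.0121688
  P(Z=II)·p_II = 0.31 × 0.0718298 = 0.0222673
  P(Z=III)·p_III = 0.25 × 0.0201734 = 0.00504335
  P(Z=IV)·p_IV = 0.30 × 0.0182802 = 0.00548405
Denominator: 0.0121688 + 0.0222673 + 0.00504335 + 0.00548405 = 0.0449634
P(Class III | data) = 0.00504335 / 0.0449634 ≈ 0.112

0.112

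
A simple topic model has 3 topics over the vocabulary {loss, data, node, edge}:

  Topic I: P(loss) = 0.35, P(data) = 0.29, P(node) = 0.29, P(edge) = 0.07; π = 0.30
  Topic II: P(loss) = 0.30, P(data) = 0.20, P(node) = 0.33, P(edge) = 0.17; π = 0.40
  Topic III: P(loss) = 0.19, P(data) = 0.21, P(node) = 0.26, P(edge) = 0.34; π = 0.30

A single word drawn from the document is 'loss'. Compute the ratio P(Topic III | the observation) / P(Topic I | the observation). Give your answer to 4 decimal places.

Since P(k|x) ∝ π_k f_k(x), the posterior odds are π_i f_i(x) / (π_j f_j(x)).
Component likelihoods at x = 'loss':
  f_I = 0.35
  f_II = 0.3
  f_III = 0.19
Posterior odds = (π_III·f_III) / (π_I·f_I) = (0.30·0.19) / (0.30·0.35) = 0.057 / 0.105 ≈ 0.5429

0.5429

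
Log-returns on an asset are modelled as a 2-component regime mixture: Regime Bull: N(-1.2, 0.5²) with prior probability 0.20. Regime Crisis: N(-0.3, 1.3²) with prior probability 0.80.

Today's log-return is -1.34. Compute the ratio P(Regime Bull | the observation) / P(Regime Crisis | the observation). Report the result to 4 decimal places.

The posterior odds equal the prior odds times the likelihood ratio: (π_i/π_j)·(f_i(x)/f_j(x)).
Normal densities:
  f_Bull = 0.767213
  f_Crisis = 0.22284
0.153443 / 0.178272 ≈ 0.8607

0.8607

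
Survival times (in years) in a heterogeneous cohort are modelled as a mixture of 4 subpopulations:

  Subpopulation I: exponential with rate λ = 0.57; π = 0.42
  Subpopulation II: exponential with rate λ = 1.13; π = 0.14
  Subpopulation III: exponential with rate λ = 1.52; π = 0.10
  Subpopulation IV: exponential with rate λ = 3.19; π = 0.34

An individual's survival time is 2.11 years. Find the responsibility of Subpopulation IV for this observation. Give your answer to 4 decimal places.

0.0138

P(component k | x) = P(Z=k)·f_k(x) / marginal(x), where marginal(x) = Σ_j P(Z=j)·f_j(x).
Component likelihoods at x = 2.11 years:
  f_I = 0.57·e^(−0.57·2.11) = 0.57·e^(−1.2027) = 0.171218
  f_II = 1.13·e^(−1.13·2.11) = 1.13·e^(−2.3843) = 0.104133
  f_III = 1.52·e^(−1.52·2.11) = 1.52·e^(−3.2072) = 0.0615141
  f_IV = 3.19·e^(−3.19·2.11) = 3.19·e^(−6.7309) = 0.00380713
Multiply by the mixture weights:
  P(Z=I)·f_I = 0.42 × 0.171218 = 0.0719115
  P(Z=II)·f_II = 0.14 × 0.104133 = 0.0145787
  P(Z=III)·f_III = 0.10 × 0.0615141 = 0.00615141
  P(Z=IV)·f_IV = 0.34 × 0.00380713 = 0.00129442
Normaliser: 0.0719115 + 0.0145787 + 0.00615141 + 0.00129442 = 0.093936
Responsibility of Subpopulation IV: 0.00129442 / 0.093936 ≈ 0.0138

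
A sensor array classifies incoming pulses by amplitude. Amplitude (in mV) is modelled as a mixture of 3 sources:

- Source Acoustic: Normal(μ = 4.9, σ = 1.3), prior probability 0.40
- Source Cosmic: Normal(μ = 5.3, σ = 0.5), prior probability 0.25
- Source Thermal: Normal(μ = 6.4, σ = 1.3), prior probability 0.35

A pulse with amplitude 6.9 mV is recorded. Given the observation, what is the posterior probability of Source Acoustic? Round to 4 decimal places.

0.2713

Posterior ∝ prior × likelihood, so P(k | x) ∝ π_k f_k(x); normalise over all components.
Component likelihoods at x = 6.9 mV:
  L_Acoustic = (1/(1.3·√(2π)))·exp(−(6.9−4.9)²/(2·1.3²)) = 0.306879·exp(-1.18343) = 0.0939742
  L_Cosmic = (1/(0.5·√(2π)))·exp(−(6.9−5.3)²/(2·0.5²)) = 0.797885·exp(-5.12000) = 0.00476818
  L_Thermal = (1/(1.3·√(2π)))·exp(−(6.9−6.4)²/(2·1.3²)) = 0.306879·exp(-0.07396) = 0.285
Multiply by the mixture weights:
  π_Acoustic·L_Acoustic = 0.40 × 0.0939742 = 0.0375897
  π_Cosmic·L_Cosmic = 0.25 × 0.00476818 = 0.00119204
  π_Thermal·L_Thermal = 0.35 × 0.285 = 0.0997499
Evidence: 0.0375897 + 0.00119204 + 0.0997499 = 0.138532
So the posterior for Source Acoustic is 0.0375897 / 0.138532 ≈ 0.2713.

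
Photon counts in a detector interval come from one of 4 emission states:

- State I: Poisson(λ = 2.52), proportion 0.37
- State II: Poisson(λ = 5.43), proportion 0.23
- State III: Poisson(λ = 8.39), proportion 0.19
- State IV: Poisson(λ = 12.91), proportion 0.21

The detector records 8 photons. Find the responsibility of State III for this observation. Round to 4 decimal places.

0.4666

Posterior ∝ prior × likelihood, so P(k | x) ∝ w_k f_k(x); normalise over all components.
Evaluate each component's likelihood at the observed value:
  f_I = e^(−2.52)·2.52^8/8! = 0.00324535
  f_II = e^(−5.43)·5.43^8/8! = 0.0821597
  f_III = e^(−8.39)·8.39^8/8! = 0.138307
  f_IV = e^(−12.91)·12.91^8/8! = 0.0473312
Prior × likelihood for each component:
  w_I·f_I = 0.37 × 0.00324535 = 0.00120078
  w_II·f_II = 0.23 × 0.0821597 = 0.0188967
  w_III·f_III = 0.19 × 0.138307 = 0.0262783
  w_IV·f_IV = 0.21 × 0.0473312 = 0.00993956
Sum: 0.00120078 + 0.0188967 + 0.0262783 + 0.00993956 = 0.0563154
So the posterior for State III is 0.0262783 / 0.0563154 ≈ 0.4666.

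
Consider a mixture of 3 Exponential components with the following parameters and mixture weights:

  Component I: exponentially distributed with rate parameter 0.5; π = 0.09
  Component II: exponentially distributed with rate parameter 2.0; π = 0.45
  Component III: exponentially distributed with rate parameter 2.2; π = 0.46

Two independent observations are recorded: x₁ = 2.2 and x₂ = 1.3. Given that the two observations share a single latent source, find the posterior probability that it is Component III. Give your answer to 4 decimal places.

0.1537

Apply Bayes' rule: the posterior for each component is proportional to its prior times its likelihood at x.
Since both observations come from the same component, the likelihood for component k is f_k(x₁)·f_k(x₂).
  f_I = [0.5·e^(−0.5·2.2) = 0.5·e^(−1.1000) = 0.166436] × [0.261023] = 0.0434435
  f_II = [2.0·e^(−2.0·2.2) = 2.0·e^(−4.4000) = 0.0245547] × [0.148547] = 0.00364753
  f_III = [2.2·e^(−2.2·2.2) = 2.2·e^(−4.8400) = 0.0173955] × [0.125991] = 0.00219168
Weight by the priors:
  π_I·f_I = 0.09 × 0.0434435 = 0.00390991
  π_II·f_II = 0.45 × 0.00364753 = 0.00164139
  π_III·f_III = 0.46 × 0.00219168 = 0.00100817
Denominator: 0.00390991 + 0.00164139 + 0.00100817 = 0.00655948
P(Component III | x) = 0.00100817 / 0.00655948 ≈ 0.1537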